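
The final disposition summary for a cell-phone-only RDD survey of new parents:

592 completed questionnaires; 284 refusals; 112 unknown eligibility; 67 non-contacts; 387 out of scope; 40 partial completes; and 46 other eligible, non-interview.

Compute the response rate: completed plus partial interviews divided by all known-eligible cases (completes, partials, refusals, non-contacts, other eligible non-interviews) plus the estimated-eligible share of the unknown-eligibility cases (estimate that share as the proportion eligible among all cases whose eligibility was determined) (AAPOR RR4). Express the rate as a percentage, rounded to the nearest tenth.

Num = 592 + 40 = 632
Known eligible = 592 + 40 + 284 + 67 + 46 = 1029
e = 1029 / (1029 + 387) = 1029 / 1416 = 0.7267
e × U = 0.7267 × 112 = 81.39
Denominator = 1029 + 81.39 = 1110.39
RR4 = 632 / 1110.39 = 0.5692

56.9%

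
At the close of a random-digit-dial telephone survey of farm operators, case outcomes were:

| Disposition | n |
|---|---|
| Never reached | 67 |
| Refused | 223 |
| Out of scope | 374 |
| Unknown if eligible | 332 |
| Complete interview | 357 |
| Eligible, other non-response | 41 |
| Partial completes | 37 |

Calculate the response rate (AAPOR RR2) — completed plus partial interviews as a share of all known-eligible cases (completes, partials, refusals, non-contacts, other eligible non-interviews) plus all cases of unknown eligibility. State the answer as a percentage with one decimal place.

37.3%

Top = 357 + 37 = 394
Denom = 357 + 37 + 223 + 67 + 41 + 332 = 1057
RR2 = 394 / 1057 = 0.3728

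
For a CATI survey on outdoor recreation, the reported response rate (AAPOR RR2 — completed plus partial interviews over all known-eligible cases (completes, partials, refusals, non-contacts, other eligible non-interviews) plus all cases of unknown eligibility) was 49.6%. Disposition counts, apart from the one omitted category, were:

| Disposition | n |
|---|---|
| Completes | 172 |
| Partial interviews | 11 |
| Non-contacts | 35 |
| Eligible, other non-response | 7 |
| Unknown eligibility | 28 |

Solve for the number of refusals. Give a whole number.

116

Num: 172 + 11 = 183
RR2 = 183 / D = 0.496
D = 183 / 0.496 = 369.0
Other denominator terms total 253
refusals = 369.0 − 253 ≈ 116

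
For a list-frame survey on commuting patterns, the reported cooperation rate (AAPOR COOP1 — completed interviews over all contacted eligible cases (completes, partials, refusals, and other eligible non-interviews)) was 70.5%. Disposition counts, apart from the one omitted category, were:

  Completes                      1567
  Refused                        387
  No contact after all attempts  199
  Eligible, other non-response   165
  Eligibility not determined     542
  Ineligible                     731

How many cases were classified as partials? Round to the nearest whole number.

104

COOP1 = 1567 / D = 0.705
D = 1567 / 0.705 = 2222.7
Remaining denominator categories sum to 2119
partials = 2222.7 − 2119 ≈ 104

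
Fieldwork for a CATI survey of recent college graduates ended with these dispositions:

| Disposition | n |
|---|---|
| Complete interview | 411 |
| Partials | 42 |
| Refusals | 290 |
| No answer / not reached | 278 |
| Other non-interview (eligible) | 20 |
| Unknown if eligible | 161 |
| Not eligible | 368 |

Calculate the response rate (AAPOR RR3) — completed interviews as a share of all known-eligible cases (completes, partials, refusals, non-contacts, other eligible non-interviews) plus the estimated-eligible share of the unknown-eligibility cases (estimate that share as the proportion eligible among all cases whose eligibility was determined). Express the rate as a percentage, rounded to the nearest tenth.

35.4%

Top = 411
Determined eligible = 411 + 42 + 290 + 278 + 20 = 1041
e = 1041 / (1041 + 368) = 1041 / 1409 = 0.7388
Eligible share of unknowns = 0.7388 × 161 = 118.95
Base = 1041 + 118.95 = 1159.95
RR3 = 411 / 1159.95 = 0.3543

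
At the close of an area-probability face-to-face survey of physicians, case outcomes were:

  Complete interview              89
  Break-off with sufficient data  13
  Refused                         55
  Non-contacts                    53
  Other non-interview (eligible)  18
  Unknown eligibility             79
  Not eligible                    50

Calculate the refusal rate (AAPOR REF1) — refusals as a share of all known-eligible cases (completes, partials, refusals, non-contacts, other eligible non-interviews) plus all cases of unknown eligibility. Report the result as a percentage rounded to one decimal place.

Num → 55
Denominator → 89 + 13 + 55 + 53 + 18 + 79 = 307
REF1 = 55 / 307 = 0.1792

17.9%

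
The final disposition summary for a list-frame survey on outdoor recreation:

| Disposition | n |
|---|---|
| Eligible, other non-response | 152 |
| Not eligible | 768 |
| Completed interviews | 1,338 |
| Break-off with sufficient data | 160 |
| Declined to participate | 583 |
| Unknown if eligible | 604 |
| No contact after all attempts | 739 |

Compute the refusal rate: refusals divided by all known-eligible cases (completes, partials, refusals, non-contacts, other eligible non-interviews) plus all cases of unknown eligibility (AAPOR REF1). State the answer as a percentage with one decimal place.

16.3%

Top → 583
Denom → 1338 + 160 + 583 + 739 + 152 + 604 = 3576
REF1 = 583 / 3576 = 0.1630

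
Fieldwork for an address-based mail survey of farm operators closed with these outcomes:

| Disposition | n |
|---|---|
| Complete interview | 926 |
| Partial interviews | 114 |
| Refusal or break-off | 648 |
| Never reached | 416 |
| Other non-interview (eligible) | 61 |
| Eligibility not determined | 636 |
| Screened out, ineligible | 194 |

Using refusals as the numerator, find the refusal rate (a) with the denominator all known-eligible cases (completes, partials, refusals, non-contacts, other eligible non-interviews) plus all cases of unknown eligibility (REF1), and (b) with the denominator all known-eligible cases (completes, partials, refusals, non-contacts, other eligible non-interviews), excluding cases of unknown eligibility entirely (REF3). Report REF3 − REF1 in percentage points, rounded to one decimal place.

Top = 648
Denominator = 926 + 114 + 648 + 416 + 61 + 636 = 2801
REF1 = 648 / 2801 = 0.2313
Denominator = 926 + 114 + 648 + 416 + 61 = 2165
REF3 = 648 / 2165 = 0.2993
Difference = 29.93 − 23.13 = 6.80 percentage points

6.8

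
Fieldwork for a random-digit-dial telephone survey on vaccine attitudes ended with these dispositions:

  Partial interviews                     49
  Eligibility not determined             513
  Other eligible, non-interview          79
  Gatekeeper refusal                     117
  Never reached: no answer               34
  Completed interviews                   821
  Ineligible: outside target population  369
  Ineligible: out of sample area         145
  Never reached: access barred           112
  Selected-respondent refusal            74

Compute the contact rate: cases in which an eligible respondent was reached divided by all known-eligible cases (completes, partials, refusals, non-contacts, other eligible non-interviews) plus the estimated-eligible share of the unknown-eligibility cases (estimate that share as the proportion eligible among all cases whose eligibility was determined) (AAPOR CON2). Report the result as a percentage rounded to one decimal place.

69.0%

Declined to participate = 117 + 74 = 191
Non-contacts = 34 + 112 = 146
Ineligible = 369 + 145 = 514
Top → 821 + 49 + 191 + 79 = 1140
Determined eligible → 821 + 49 + 191 + 146 + 79 = 1286
e = 1286 / (1286 + 514) = 1286 / 1800 = 0.7144
Eligible share of unknowns → 0.7144 × 513 = 366.49
Base → 1286 + 366.49 = 1652.49
CON2 = 1140 / 1652.49 = 0.6899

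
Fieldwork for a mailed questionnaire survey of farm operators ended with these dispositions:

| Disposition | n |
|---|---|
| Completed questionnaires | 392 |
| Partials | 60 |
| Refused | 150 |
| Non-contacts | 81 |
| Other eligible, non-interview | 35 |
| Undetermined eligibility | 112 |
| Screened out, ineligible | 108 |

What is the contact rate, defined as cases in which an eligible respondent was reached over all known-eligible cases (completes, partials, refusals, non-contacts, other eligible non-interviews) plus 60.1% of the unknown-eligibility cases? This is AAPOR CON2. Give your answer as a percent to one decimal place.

81.1%

Numerator: 392 + 60 + 150 + 35 = 637
Determined eligible: 392 + 60 + 150 + 81 + 35 = 718
e × U: 0.6010 × 112 = 67.31
Base: 718 + 67.31 = 785.31
CON2 = 637 / 785.31 = 0.8111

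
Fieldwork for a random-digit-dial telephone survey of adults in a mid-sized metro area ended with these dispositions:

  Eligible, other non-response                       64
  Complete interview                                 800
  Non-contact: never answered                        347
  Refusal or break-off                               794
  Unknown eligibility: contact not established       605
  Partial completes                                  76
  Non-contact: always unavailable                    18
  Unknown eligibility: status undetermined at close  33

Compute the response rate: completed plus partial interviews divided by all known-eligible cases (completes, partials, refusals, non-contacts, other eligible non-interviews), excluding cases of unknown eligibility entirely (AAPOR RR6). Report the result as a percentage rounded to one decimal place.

No contact after all attempts = 347 + 18 = 365
Eligibility not determined = 605 + 33 = 638
Numerator = 800 + 76 = 876
Denominator = 800 + 76 + 794 + 365 + 64 = 2099
RR6 = 876 / 2099 = 0.4173

41.7%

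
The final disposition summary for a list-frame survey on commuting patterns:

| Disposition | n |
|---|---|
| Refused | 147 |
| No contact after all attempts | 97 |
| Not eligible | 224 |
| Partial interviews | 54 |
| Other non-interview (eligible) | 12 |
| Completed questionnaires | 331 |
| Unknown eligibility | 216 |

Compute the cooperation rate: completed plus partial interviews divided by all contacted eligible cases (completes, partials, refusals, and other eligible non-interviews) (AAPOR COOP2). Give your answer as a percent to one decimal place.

Top = 331 + 54 = 385
Denom = 331 + 54 + 147 + 12 = 544
COOP2 = 385 / 544 = 0.7077

70.8%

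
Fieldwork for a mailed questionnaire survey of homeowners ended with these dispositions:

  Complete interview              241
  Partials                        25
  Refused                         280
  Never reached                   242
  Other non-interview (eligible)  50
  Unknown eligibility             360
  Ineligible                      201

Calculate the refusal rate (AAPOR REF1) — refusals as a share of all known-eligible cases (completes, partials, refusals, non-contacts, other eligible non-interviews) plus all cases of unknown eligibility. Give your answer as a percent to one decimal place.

23.4%

Top → 280
Base → 241 + 25 + 280 + 242 + 50 + 360 = 1198
REF1 = 280 / 1198 = 0.2337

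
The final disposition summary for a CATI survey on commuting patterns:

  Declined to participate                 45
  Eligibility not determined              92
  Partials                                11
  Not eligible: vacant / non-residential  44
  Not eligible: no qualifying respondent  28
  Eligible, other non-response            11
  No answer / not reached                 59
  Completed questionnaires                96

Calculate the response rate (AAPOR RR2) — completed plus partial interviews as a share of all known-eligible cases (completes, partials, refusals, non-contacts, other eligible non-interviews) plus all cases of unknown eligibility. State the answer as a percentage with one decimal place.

34.1%

Ineligible = 28 + 44 = 72
Numerator: 96 + 11 = 107
Denominator: 96 + 11 + 45 + 59 + 11 + 92 = 314
RR2 = 107 / 314 = 0.3408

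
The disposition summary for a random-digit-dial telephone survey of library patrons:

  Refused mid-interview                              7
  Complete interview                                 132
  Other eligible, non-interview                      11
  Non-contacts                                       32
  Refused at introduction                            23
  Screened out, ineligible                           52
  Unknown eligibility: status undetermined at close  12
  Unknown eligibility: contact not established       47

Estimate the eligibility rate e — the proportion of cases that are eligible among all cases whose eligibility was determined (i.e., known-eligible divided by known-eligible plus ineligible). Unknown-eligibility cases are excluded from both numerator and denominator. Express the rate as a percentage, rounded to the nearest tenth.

79.8%

Refusals = 23 + 7 = 30
Unknown if eligible = 47 + 12 = 59
Eligible (known): 132 + 30 + 32 + 11 = 205
e = 205 / (205 + 52) = 205 / 257 = 0.7977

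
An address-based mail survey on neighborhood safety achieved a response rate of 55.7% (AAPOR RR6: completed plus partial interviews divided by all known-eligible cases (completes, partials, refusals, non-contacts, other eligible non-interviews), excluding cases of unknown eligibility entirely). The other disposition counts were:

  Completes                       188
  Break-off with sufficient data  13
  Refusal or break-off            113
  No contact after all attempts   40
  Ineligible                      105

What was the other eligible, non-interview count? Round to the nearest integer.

Numerator = 188 + 13 = 201
RR6 = 201 / D = 0.557
D = 201 / 0.557 = 360.9
Remaining denominator categories sum to 354
other eligible, non-interview = 360.9 − 354 ≈ 7

7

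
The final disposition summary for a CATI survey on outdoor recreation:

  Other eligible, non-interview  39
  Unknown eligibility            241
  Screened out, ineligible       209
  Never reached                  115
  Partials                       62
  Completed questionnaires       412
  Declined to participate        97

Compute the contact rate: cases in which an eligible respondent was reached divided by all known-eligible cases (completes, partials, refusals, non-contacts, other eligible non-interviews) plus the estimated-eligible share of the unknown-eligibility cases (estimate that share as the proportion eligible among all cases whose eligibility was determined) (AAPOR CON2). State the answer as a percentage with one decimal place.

Num = 412 + 62 + 97 + 39 = 610
Determined eligible = 412 + 62 + 97 + 115 + 39 = 725
e = 725 / (725 + 209) = 725 / 934 = 0.7762
Estimated eligible among unknowns = 0.7762 × 241 = 187.06
Denominator = 725 + 187.06 = 912.06
CON2 = 610 / 912.06 = 0.6688

66.9%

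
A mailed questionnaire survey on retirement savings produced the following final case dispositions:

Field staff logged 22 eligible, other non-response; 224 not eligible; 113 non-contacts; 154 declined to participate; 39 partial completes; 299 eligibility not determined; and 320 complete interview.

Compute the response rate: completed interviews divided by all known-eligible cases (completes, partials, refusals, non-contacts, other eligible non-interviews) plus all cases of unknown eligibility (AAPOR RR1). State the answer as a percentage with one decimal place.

33.8%

Num: 320
Denominator: 320 + 39 + 154 + 113 + 22 + 299 = 947
RR1 = 320 / 947 = 0.3379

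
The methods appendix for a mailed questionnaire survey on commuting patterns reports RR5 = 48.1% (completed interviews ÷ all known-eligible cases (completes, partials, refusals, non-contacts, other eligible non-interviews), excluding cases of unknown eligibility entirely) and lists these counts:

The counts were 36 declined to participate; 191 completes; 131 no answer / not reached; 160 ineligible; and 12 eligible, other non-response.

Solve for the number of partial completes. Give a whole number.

27

RR5 = 191 / D = 0.481
D = 191 / 0.481 = 397.1
Other denominator terms total 370
partial completes = 397.1 − 370 ≈ 27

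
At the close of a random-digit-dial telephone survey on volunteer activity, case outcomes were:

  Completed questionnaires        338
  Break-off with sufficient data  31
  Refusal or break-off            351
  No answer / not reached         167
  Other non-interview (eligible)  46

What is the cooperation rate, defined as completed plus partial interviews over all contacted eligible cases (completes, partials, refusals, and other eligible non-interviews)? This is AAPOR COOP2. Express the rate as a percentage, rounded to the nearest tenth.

48.2%

Num: 338 + 31 = 369
Base: 338 + 31 + 351 + 46 = 766
COOP2 = 369 / 766 = 0.4817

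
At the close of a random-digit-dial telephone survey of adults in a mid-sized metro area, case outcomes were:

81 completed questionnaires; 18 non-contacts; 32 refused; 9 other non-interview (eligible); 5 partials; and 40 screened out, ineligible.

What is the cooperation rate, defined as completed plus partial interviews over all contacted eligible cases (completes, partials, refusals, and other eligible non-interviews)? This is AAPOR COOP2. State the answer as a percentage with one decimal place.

67.7%

Num: 81 + 5 = 86
Base: 81 + 5 + 32 + 9 = 127
COOP2 = 86 / 127 = 0.6772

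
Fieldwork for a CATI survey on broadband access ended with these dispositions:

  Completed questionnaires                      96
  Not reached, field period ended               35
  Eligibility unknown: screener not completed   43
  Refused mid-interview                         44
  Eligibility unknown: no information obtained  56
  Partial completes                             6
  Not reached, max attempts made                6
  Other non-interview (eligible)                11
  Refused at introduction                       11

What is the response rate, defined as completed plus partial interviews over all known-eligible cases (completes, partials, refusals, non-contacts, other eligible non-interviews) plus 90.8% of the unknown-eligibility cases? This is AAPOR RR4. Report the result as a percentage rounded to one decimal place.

Refused = 11 + 44 = 55
Non-contacts = 35 + 6 = 41
Undetermined eligibility = 43 + 56 = 99
Top → 96 + 6 = 102
Determined eligible → 96 + 6 + 55 + 41 + 11 = 209
e × U → 0.9080 × 99 = 89.89
Denominator → 209 + 89.89 = 298.89
RR4 = 102 / 298.89 = 0.3413

34.1%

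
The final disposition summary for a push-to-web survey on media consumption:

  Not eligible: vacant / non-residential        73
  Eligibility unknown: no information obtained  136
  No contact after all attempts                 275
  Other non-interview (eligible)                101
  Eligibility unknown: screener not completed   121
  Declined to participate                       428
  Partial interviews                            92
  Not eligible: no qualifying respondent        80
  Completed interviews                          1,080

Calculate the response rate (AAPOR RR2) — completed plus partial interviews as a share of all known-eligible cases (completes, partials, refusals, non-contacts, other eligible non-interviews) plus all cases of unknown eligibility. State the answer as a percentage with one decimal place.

52.5%

Unknown if eligible = 121 + 136 = 257
Ineligible = 80 + 73 = 153
Num → 1080 + 92 = 1172
Base → 1080 + 92 + 428 + 275 + 101 + 257 = 2233
RR2 = 1172 / 2233 = 0.5249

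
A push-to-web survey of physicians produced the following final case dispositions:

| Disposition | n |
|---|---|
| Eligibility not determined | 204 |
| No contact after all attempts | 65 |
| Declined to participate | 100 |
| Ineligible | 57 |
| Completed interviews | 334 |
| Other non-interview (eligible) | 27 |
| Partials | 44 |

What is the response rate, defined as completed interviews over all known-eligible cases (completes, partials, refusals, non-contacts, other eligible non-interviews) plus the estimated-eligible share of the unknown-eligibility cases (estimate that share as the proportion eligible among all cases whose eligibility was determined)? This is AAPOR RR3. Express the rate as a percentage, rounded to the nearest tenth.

Num = 334
Determined eligible = 334 + 44 + 100 + 65 + 27 = 570
e = 570 / (570 + 57) = 570 / 627 = 0.9091
e × U = 0.9091 × 204 = 185.46
Denominator = 570 + 185.46 = 755.46
RR3 = 334 / 755.46 = 0.4421

44.2%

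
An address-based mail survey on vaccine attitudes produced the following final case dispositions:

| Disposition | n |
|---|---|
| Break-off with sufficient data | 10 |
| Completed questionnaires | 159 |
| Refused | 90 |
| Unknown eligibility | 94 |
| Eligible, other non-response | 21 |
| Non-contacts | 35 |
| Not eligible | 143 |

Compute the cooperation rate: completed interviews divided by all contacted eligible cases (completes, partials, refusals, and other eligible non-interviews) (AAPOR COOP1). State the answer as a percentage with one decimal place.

Numerator = 159
Base = 159 + 10 + 90 + 21 = 280
COOP1 = 159 / 280 = 0.5679

56.8%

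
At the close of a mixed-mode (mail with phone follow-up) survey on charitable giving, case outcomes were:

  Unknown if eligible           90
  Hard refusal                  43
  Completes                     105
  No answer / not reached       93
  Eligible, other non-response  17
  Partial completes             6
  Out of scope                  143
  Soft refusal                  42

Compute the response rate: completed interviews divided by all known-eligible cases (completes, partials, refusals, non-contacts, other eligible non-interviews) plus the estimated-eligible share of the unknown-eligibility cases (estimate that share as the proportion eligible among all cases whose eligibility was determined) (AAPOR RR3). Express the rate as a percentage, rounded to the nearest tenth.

28.6%

Refusals = 43 + 42 = 85
Num: 105
Known eligible: 105 + 6 + 85 + 93 + 17 = 306
e = 306 / (306 + 143) = 306 / 449 = 0.6815
e × U: 0.6815 × 90 = 61.34
Denom: 306 + 61.34 = 367.34
RR3 = 105 / 367.34 = 0.2858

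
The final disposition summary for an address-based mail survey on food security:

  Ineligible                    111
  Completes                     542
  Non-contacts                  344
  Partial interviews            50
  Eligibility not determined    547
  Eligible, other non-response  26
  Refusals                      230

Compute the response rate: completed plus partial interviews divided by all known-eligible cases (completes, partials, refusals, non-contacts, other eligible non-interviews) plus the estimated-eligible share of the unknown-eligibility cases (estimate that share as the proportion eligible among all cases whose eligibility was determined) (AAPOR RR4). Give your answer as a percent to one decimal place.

35.0%

Top = 542 + 50 = 592
Eligible (known) = 542 + 50 + 230 + 344 + 26 = 1192
e = 1192 / (1192 + 111) = 1192 / 1303 = 0.9148
Eligible share of unknowns = 0.9148 × 547 = 500.40
Denom = 1192 + 500.40 = 1692.40
RR4 = 592 / 1692.40 = 0.3498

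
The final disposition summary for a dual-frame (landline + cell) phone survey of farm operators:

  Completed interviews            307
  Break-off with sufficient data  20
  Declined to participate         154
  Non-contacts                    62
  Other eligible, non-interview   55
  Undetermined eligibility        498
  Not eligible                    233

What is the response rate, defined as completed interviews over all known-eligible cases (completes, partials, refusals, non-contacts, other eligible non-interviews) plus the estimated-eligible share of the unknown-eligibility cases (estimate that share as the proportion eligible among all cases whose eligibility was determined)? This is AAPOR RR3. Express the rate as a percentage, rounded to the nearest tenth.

Numerator → 307
Determined eligible → 307 + 20 + 154 + 62 + 55 = 598
e = 598 / (598 + 233) = 598 / 831 = 0.7196
Estimated eligible among unknowns → 0.7196 × 498 = 358.36
Base → 598 + 358.36 = 956.36
RR3 = 307 / 956.36 = 0.3210

32.1%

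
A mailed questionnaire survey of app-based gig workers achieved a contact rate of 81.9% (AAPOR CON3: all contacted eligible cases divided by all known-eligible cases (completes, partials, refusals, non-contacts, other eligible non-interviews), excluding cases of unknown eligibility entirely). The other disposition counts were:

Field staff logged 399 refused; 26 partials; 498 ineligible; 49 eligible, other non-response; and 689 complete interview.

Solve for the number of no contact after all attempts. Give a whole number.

257

Num = 689 + 26 + 399 + 49 = 1163
CON3 = 1163 / D = 0.819
D = 1163 / 0.819 = 1420.0
Rest of base = 1163
no contact after all attempts = 1420.0 − 1163 ≈ 257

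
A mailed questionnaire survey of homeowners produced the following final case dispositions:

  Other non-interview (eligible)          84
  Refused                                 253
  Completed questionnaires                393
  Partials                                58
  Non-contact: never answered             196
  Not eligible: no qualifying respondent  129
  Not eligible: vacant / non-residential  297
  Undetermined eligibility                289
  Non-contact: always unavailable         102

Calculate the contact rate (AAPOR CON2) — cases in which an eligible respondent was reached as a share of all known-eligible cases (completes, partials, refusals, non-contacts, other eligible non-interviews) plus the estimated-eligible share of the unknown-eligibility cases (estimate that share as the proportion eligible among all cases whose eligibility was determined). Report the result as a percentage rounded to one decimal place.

60.9%

No answer / not reached = 196 + 102 = 298
Out of scope = 129 + 297 = 426
Top → 393 + 58 + 253 + 84 = 788
Determined eligible → 393 + 58 + 253 + 298 + 84 = 1086
e = 1086 / (1086 + 426) = 1086 / 1512 = 0.7183
Eligible share of unknowns → 0.7183 × 289 = 207.59
Denom → 1086 + 207.59 = 1293.59
CON2 = 788 / 1293.59 = 0.6092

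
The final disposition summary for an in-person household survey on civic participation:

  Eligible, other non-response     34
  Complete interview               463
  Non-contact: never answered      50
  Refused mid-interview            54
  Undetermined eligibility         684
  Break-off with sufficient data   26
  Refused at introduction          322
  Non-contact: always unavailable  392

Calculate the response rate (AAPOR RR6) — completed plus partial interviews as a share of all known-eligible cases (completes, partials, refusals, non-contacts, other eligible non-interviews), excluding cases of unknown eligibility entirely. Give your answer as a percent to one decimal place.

36.5%

Refusal or break-off = 322 + 54 = 376
No answer / not reached = 50 + 392 = 442
Num: 463 + 26 = 489
Denominator: 463 + 26 + 376 + 442 + 34 = 1341
RR6 = 489 / 1341 = 0.3647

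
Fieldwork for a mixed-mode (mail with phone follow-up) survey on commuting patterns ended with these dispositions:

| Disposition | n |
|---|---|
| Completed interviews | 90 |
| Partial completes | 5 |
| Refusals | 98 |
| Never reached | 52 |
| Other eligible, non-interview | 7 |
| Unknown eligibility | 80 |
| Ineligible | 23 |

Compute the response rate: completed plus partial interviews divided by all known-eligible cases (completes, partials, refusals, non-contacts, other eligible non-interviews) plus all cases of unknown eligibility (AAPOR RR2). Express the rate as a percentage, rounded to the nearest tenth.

28.6%

Top → 90 + 5 = 95
Denominator → 90 + 5 + 98 + 52 + 7 + 80 = 332
RR2 = 95 / 332 = 0.2861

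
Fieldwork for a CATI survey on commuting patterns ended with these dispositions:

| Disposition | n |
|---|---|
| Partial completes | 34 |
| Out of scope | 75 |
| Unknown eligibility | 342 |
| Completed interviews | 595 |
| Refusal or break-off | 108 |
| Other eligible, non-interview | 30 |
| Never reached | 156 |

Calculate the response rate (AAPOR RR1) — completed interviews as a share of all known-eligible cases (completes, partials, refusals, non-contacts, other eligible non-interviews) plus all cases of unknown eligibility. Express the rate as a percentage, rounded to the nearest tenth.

Num = 595
Denom = 595 + 34 + 108 + 156 + 30 + 342 = 1265
RR1 = 595 / 1265 = 0.4704

47.0%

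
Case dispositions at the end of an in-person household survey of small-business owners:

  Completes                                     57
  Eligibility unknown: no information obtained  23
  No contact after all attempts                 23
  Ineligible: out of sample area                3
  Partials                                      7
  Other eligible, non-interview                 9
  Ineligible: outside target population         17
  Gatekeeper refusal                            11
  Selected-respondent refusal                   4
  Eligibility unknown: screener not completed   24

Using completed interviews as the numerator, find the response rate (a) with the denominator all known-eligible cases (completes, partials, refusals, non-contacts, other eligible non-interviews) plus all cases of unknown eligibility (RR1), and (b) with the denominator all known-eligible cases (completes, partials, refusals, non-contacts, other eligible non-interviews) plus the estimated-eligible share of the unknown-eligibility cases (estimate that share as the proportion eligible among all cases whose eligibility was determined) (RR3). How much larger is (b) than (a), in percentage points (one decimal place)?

1.7

Declined to participate = 11 + 4 = 15
Eligibility not determined = 24 + 23 = 47
Not eligible = 17 + 3 = 20
Numerator: 57
Denominator: 57 + 7 + 15 + 23 + 9 + 47 = 158
RR1 = 57 / 158 = 0.3608
Known eligible: 57 + 7 + 15 + 23 + 9 = 111
e = 111 / (111 + 20) = 111 / 131 = 0.8473
e × U: 0.8473 × 47 = 39.82
Denominator: 111 + 39.82 = 150.82
RR3 = 57 / 150.82 = 0.3779
Difference = 37.79 − 36.08 = 1.71 percentage points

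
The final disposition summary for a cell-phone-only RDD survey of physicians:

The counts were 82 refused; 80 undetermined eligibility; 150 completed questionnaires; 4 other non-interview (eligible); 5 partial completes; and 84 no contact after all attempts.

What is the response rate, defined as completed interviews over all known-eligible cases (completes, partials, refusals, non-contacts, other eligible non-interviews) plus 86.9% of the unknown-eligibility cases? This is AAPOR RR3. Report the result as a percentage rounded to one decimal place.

38.0%

Top = 150
Determined eligible = 150 + 5 + 82 + 84 + 4 = 325
e × U = 0.8690 × 80 = 69.52
Denom = 325 + 69.52 = 394.52
RR3 = 150 / 394.52 = 0.3802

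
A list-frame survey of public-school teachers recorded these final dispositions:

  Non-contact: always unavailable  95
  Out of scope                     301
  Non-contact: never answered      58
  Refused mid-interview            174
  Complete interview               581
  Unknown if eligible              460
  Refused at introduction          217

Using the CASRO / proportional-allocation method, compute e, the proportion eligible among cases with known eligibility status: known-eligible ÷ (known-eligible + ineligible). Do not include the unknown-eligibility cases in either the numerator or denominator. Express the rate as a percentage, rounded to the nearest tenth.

Refusals = 217 + 174 = 391
No answer / not reached = 58 + 95 = 153
Eligible (known): 581 + 391 + 153 = 1125
e = 1125 / (1125 + 301) = 1125 / 1426 = 0.7889

78.9%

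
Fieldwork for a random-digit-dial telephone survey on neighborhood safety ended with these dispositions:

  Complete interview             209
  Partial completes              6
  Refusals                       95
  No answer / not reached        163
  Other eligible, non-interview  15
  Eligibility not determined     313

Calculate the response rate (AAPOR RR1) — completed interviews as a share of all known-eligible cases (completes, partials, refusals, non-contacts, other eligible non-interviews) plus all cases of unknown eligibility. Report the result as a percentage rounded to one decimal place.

26.1%

Num = 209
Denominator = 209 + 6 + 95 + 163 + 15 + 313 = 801
RR1 = 209 / 801 = 0.2609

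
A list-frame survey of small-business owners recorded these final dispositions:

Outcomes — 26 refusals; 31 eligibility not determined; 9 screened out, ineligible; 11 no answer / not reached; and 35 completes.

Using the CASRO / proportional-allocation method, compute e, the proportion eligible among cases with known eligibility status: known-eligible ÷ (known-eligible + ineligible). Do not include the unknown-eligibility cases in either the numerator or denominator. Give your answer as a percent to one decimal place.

Eligible (known) → 35 + 26 + 11 = 72
e = 72 / (72 + 9) = 72 / 81 = 0.8889

88.9%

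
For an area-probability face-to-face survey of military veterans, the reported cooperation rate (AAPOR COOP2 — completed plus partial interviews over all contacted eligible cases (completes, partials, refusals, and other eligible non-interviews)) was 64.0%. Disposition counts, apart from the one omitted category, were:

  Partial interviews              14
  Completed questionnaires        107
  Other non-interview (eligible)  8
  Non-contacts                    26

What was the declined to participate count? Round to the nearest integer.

60

Numerator → 107 + 14 = 121
COOP2 = 121 / D = 0.640
D = 121 / 0.640 = 189.1
Remaining denominator categories sum to 129
declined to participate = 189.1 − 129 ≈ 60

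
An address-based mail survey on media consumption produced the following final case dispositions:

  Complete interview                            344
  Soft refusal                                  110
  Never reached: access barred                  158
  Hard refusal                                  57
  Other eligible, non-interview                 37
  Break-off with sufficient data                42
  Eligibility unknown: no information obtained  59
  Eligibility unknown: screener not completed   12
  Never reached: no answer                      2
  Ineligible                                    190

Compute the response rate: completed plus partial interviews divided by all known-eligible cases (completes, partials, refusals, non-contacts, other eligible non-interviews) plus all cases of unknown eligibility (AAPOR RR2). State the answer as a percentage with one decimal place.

47.0%

Refusals = 57 + 110 = 167
No contact after all attempts = 2 + 158 = 160
Unknown if eligible = 12 + 59 = 71
Top: 344 + 42 = 386
Denom: 344 + 42 + 167 + 160 + 37 + 71 = 821
RR2 = 386 / 821 = 0.4702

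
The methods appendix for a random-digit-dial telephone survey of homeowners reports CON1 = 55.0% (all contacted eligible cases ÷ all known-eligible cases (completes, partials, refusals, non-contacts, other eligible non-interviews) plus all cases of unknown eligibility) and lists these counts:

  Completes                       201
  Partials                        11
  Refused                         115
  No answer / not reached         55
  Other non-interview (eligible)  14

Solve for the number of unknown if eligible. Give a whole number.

224

Top = 201 + 11 + 115 + 14 = 341
CON1 = 341 / D = 0.550
D = 341 / 0.550 = 620.0
Other denominator terms total 396
unknown if eligible = 620.0 − 396 ≈ 224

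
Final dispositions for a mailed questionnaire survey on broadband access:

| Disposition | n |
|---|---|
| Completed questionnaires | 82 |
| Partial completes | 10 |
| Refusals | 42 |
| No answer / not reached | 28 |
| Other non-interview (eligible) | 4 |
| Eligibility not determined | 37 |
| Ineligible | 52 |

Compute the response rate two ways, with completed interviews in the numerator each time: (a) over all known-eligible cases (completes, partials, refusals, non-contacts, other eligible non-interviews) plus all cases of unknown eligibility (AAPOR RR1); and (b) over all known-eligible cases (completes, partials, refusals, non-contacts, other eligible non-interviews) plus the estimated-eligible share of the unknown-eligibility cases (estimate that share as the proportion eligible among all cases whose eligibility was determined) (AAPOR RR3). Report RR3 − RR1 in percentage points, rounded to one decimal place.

1.8

Top: 82
Base: 82 + 10 + 42 + 28 + 4 + 37 = 203
RR1 = 82 / 203 = 0.4039
Eligible (known): 82 + 10 + 42 + 28 + 4 = 166
e = 166 / (166 + 52) = 166 / 218 = 0.7615
e × U: 0.7615 × 37 = 28.18
Base: 166 + 28.18 = 194.18
RR3 = 82 / 194.18 = 0.4223
Difference = 42.23 − 40.39 = 1.84 percentage points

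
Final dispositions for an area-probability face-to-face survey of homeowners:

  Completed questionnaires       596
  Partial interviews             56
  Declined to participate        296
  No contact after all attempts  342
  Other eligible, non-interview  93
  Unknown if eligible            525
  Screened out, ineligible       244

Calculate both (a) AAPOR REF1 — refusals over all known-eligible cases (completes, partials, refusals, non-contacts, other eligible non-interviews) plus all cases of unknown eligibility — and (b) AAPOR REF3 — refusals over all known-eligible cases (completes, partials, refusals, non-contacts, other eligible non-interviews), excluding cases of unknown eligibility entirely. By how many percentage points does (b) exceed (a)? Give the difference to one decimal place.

Numerator → 296
Denom → 596 + 56 + 296 + 342 + 93 + 525 = 1908
REF1 = 296 / 1908 = 0.1551
Denom → 596 + 56 + 296 + 342 + 93 = 1383
REF3 = 296 / 1383 = 0.2140
Difference = 21.40 − 15.51 = 5.89 percentage points

5.9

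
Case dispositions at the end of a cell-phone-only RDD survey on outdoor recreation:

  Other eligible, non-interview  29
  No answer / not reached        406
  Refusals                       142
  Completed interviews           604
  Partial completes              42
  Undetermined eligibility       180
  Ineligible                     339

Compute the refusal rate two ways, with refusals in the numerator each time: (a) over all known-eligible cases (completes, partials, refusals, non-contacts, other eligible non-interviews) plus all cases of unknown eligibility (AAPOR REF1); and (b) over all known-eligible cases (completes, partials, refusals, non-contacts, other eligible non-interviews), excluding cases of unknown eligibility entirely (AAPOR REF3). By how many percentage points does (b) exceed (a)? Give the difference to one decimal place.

1.5

Num = 142
Denominator = 604 + 42 + 142 + 406 + 29 + 180 = 1403
REF1 = 142 / 1403 = 0.1012
Denominator = 604 + 42 + 142 + 406 + 29 = 1223
REF3 = 142 / 1223 = 0.1161
Difference = 11.61 − 10.12 = 1.49 percentage points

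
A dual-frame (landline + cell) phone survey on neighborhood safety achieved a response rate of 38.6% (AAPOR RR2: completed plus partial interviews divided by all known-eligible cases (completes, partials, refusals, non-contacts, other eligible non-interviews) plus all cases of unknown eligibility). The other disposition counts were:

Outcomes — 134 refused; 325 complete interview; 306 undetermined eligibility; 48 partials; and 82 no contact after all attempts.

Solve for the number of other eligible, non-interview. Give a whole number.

71

Num = 325 + 48 = 373
RR2 = 373 / D = 0.386
D = 373 / 0.386 = 966.3
Remaining denominator categories sum to 895
other eligible, non-interview = 966.3 − 895 ≈ 71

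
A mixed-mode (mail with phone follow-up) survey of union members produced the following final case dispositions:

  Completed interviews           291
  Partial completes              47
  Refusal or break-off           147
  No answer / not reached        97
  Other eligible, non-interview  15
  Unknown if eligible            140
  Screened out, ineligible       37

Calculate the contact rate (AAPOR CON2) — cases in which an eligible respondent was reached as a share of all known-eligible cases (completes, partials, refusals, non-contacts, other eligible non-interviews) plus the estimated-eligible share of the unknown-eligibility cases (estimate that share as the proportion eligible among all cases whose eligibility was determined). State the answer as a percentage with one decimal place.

Top → 291 + 47 + 147 + 15 = 500
Eligible (known) → 291 + 47 + 147 + 97 + 15 = 597
e = 597 / (597 + 37) = 597 / 634 = 0.9416
Eligible share of unknowns → 0.9416 × 140 = 131.82
Denominator → 597 + 131.82 = 728.82
CON2 = 500 / 728.82 = 0.6860

68.6%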